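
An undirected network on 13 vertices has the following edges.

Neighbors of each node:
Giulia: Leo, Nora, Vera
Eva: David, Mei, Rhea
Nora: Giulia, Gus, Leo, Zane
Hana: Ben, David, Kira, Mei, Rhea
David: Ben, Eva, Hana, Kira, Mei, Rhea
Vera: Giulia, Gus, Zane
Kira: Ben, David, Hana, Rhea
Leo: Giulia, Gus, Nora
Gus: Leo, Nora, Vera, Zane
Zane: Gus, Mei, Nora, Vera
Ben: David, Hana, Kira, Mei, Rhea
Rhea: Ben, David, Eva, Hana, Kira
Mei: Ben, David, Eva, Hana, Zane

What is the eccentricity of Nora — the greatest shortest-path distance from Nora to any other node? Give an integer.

Distances from Nora: Ben:3, David:3, Eva:3, Giulia:1, Gus:1, Hana:3, Kira:4, Leo:1, Mei:2, Rhea:4, Vera:2, Zane:1.
The largest is 4 (to Rhea and Kira), so the eccentricity of Nora is 4.

4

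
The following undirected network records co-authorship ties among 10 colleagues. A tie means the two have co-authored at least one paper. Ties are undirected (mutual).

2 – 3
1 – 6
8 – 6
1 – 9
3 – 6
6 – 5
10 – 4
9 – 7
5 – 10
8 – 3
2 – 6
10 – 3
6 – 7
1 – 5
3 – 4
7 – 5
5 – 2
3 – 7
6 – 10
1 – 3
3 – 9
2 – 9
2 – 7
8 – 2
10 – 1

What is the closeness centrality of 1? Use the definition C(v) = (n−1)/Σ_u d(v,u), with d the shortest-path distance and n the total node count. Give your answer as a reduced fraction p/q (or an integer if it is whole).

9/13

Distances from 1: 2:2, 3:1, 4:2, 5:1, 6:1, 7:2, 8:2, 9:1, 10:1. Sum = 13.
n = 10, so closeness = 9/13.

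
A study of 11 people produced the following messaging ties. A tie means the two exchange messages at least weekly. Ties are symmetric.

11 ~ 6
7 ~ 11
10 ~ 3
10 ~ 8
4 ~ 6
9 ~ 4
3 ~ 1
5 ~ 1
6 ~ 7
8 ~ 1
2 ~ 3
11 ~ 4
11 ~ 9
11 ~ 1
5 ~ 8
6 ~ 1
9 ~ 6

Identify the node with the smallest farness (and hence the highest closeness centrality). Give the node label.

1

Farness (sum of distances to all others) for each node — 1:15, 2:29, 3:20, 4:24, 5:22, 6:17, 7:25, 8:21, 9:24, 10:26, 11:17.
The smallest farness is 15, for 1, so 1 has the highest closeness.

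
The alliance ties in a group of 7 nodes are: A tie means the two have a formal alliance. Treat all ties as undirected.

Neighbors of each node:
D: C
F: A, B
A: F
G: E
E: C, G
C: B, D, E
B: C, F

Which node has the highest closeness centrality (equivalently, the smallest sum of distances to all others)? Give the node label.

C

Farness (sum of distances to all others) for each node — A:19, B:11, C:10, D:15, E:13, F:14, G:18.
The smallest farness is 10, for C, so C has the highest closeness.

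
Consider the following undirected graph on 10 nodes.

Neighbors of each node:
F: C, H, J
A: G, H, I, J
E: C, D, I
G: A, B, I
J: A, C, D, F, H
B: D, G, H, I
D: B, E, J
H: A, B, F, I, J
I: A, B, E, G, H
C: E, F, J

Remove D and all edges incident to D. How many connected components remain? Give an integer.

D's neighbors (B, E, and J) remain reachable from one another through other ties, so the rest of the network stays in one piece.

1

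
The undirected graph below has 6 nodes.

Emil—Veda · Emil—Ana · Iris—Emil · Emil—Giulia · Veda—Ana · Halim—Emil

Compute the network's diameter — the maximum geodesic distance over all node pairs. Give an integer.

2

Eccentricity of each node (its greatest distance to any other): Ana:2, Emil:1, Giulia:2, Halim:2, Iris:2, Veda:2.
The maximum eccentricity is 2, realized for instance by the pair Halim–Veda via Halim – Emil – Veda. So the diameter is 2.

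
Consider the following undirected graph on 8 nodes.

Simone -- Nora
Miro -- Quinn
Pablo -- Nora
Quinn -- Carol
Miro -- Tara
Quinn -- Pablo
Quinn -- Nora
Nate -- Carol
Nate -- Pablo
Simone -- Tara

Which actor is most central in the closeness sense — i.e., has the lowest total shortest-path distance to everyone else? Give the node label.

Quinn

Farness (sum of distances to all others) for each node — Carol:14, Miro:13, Nate:16, Nora:11, Pablo:12, Quinn:10, Simone:14, Tara:16.
The smallest farness is 10, for Quinn, so Quinn has the highest closeness.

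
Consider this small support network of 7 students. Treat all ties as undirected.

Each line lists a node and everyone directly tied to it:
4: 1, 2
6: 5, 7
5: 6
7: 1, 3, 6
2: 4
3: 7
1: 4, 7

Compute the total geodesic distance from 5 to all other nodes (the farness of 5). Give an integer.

18

Distances from 5: 1:3, 2:5, 3:3, 4:4, 6:1, 7:2.
Sum = 3 + 5 + 3 + 4 + 1 + 2 = 18.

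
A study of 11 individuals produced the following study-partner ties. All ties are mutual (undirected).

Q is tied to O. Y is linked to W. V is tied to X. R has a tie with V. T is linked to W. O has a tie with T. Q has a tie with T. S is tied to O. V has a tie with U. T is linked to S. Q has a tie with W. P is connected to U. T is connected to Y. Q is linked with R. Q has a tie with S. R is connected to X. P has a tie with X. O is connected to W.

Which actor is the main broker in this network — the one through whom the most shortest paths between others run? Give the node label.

Q

Unnormalized betweenness of each node: O:1/3, P:1/2, Q:76/3, R:24, S:0, T:29/6, U:1/2, V:15/2, W:7/2, X:15/2, Y:0.
Q has the largest value, 76/3, making it the main broker — the node through which the most shortest paths run.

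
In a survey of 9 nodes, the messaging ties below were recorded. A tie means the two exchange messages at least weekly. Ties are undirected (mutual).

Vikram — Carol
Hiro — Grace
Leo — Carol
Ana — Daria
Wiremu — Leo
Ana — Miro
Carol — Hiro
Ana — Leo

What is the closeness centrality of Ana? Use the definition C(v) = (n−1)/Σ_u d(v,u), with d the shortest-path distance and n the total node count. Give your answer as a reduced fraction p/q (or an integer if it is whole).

Distances from Ana: Carol:2, Daria:1, Grace:4, Hiro:3, Leo:1, Miro:1, Vikram:3, Wiremu:2. Sum = 17.
n = 9, so closeness = 8/17.

8/17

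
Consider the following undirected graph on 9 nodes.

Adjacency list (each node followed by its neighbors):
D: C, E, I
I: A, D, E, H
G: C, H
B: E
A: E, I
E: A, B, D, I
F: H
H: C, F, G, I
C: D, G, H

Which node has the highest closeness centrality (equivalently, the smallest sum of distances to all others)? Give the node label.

Farness (sum of distances to all others) for each node — A:17, B:21, C:15, D:14, E:14, F:20, G:18, H:13, I:12.
The smallest farness is 12, for I, so I has the highest closeness.

I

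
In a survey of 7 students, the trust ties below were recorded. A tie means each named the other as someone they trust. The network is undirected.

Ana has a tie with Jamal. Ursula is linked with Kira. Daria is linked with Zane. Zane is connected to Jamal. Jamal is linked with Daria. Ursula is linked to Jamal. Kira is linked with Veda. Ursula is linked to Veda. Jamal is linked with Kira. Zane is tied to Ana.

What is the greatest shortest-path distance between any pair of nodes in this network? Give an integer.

3

Eccentricity of each node (its greatest distance to any other): Ana:3, Daria:3, Jamal:2, Kira:2, Ursula:2, Veda:3, Zane:3.
The maximum eccentricity is 3, realized for instance by the pair Veda–Daria via Veda – Kira – Jamal – Daria. So the diameter is 3.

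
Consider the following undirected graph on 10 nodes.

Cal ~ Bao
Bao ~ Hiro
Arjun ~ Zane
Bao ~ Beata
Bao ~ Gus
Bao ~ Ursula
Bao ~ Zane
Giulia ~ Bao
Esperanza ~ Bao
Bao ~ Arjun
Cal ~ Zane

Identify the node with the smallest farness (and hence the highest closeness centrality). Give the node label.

Bao

Farness (sum of distances to all others) for each node — Arjun:16, Bao:9, Beata:17, Cal:16, Esperanza:17, Giulia:17, Gus:17, Hiro:17, Ursula:17, Zane:15.
The smallest farness is 9, for Bao, so Bao has the highest closeness.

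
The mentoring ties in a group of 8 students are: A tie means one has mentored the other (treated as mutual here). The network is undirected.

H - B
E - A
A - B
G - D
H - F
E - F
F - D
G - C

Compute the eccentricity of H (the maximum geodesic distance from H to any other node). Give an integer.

4

Distances from H: A:2, B:1, C:4, D:2, E:2, F:1, G:3.
The largest is 4 (to C), so the eccentricity of H is 4.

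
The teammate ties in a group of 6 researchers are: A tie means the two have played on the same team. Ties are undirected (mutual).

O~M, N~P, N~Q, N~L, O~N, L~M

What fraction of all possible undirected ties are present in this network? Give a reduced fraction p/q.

2/5

There are 6 edges and 6 nodes, so the maximum possible is C(6,2) = 15.
Density = 6/15 = 2/5.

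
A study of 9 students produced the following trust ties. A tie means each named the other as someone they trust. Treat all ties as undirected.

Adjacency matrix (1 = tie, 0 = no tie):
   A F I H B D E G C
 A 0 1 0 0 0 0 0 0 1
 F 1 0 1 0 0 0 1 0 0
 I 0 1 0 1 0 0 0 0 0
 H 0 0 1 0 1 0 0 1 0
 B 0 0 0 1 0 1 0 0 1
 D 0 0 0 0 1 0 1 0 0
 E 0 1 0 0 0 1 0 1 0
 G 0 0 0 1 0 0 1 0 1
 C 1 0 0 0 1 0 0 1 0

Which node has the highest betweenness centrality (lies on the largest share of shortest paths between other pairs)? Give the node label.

F

Unnormalized betweenness of each node: A:5/3, B:25/6, C:4, D:4/3, E:13/3, F:14/3, G:19/6, H:4, I:5/3.
F has the largest value, 14/3, making it the main broker — the node through which the most shortest paths run.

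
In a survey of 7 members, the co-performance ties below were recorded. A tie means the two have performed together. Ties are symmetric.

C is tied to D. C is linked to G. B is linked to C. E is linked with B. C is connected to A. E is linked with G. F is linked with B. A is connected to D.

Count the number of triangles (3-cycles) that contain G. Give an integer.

0

G's neighbors are C and E, but none of them are tied to each other, so no triangle contains G.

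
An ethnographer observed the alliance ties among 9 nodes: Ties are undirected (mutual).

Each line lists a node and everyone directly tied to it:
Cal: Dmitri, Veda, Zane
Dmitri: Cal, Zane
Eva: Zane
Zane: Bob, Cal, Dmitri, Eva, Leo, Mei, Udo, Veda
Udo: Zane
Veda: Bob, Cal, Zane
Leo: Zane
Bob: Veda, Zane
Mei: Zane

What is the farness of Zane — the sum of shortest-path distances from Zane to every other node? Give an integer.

Distances from Zane: Bob:1, Cal:1, Dmitri:1, Eva:1, Leo:1, Mei:1, Udo:1, Veda:1.
Sum = 1 + 1 + 1 + 1 + 1 + 1 + 1 + 1 = 8.

8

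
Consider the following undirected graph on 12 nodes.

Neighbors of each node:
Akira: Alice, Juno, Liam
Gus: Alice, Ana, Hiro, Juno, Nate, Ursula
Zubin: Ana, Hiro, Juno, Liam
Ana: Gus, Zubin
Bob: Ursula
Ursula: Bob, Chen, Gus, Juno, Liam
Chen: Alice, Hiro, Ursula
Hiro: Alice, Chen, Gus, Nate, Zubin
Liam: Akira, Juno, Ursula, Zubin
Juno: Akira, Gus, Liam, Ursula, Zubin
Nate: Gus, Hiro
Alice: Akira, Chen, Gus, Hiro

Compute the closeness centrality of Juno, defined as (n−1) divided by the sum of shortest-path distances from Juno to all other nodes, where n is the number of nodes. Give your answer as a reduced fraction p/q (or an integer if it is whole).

Distances from Juno: Akira:1, Alice:2, Ana:2, Bob:2, Chen:2, Gus:1, Hiro:2, Liam:1, Nate:2, Ursula:1, Zubin:1. Sum = 17.
n = 12, so closeness = 11/17.

11/17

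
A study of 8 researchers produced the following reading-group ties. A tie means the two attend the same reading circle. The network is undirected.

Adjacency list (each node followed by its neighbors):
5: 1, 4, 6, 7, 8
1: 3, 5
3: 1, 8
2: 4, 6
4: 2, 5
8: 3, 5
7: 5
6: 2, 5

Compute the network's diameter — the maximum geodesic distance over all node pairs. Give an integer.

Eccentricity of each node (its greatest distance to any other): 1:3, 2:4, 3:4, 4:3, 5:2, 6:3, 7:3, 8:3.
The maximum eccentricity is 4, realized for instance by the pair 2–3 via 2 – 6 – 5 – 1 – 3. So the diameter is 4.

4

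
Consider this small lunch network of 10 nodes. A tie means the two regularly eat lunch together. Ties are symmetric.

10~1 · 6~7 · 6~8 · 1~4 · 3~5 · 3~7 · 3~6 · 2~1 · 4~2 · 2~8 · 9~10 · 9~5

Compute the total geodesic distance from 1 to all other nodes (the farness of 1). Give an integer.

21

Distances from 1: 2:1, 3:4, 4:1, 5:3, 6:3, 7:4, 8:2, 9:2, 10:1.
Sum = 1 + 4 + 1 + 3 + 3 + 4 + 2 + 2 + 1 = 21.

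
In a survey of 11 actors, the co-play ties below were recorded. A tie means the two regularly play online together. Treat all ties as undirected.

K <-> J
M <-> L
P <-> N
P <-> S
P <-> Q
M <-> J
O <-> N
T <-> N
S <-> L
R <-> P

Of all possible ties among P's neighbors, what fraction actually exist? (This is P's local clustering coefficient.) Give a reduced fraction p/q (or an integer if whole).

P's neighbors: N, Q, R, and S (k = 4).
Possible neighbor pairs: C(4,2) = 6. Edges among them: none → e = 0.
Clustering(P) = 0/6 = 0.

0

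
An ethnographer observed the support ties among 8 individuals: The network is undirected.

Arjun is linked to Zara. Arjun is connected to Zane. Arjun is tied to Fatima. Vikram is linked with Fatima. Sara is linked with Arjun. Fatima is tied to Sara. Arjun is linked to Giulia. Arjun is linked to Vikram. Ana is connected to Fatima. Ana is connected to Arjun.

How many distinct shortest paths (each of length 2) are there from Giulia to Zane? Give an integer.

The shortest distance is 2, and the only length-2 path is Giulia–Arjun–Zane. So there is exactly 1 shortest path.

1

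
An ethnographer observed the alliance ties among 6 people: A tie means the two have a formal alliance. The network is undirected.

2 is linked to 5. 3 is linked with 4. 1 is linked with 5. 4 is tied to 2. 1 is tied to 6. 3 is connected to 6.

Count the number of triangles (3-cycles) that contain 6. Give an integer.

0

6's neighbors are 1 and 3, but none of them are tied to each other, so no triangle contains 6.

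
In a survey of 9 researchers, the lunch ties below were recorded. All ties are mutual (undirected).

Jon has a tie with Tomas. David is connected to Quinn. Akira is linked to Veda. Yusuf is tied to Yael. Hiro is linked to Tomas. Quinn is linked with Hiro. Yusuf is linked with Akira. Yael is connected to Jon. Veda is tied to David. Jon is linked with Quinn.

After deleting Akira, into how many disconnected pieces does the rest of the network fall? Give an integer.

1

Akira's neighbors (Veda and Yusuf) remain reachable from one another through other ties, so the rest of the network stays in one piece.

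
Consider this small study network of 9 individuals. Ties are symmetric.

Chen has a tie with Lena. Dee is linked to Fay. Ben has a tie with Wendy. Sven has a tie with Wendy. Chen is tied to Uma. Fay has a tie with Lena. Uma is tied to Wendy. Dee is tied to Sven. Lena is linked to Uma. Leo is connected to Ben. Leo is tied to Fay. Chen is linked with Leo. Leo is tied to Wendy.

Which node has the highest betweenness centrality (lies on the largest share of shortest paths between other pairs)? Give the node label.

Wendy

Unnormalized betweenness of each node: Ben:0, Chen:4/3, Dee:3/2, Fay:16/3, Lena:5/2, Leo:37/6, Sven:2, Uma:17/6, Wendy:22/3.
Wendy has the largest value, 22/3, making it the main broker — the node through which the most shortest paths run.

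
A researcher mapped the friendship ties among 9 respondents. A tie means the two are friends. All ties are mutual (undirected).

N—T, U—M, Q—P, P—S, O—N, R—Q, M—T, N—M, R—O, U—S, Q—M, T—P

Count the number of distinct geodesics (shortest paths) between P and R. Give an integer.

The shortest distance is 2, and the only length-2 path is P–Q–R. So there is exactly 1 shortest path.

1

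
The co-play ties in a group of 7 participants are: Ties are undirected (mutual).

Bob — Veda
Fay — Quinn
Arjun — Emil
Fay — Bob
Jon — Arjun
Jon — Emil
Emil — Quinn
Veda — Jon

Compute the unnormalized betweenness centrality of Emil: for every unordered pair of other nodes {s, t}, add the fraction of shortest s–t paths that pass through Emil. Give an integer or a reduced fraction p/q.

Pairs whose geodesics pass through Emil — Veda–Quinn: 1/2; Jon–Quinn: 1; Jon–Fay: 1/2; Arjun–Quinn: 1; Arjun–Fay: 1.
All other pairs contribute 0.
Summing the contributions gives betweenness(Emil) = 4.

4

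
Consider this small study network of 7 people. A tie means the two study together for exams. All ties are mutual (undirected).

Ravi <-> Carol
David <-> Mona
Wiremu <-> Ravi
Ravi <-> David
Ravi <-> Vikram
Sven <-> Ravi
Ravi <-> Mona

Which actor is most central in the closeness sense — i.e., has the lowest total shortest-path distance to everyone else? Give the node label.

Ravi

Farness (sum of distances to all others) for each node — Carol:11, David:10, Mona:10, Ravi:6, Sven:11, Vikram:11, Wiremu:11.
The smallest farness is 6, for Ravi, so Ravi has the highest closeness.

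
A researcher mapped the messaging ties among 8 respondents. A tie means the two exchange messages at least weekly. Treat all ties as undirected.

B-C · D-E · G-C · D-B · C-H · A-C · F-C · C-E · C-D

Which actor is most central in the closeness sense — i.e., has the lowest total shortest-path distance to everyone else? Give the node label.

C

Farness (sum of distances to all others) for each node — A:13, B:12, C:7, D:11, E:12, F:13, G:13, H:13.
The smallest farness is 7, for C, so C has the highest closeness.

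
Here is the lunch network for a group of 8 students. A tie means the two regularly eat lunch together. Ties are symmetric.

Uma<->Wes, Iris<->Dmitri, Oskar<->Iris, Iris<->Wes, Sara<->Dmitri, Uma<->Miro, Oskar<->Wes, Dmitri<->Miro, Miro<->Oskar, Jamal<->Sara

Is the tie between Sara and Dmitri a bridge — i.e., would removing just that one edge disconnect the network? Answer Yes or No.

Without the Sara–Dmitri edge there is no alternate route between Sara and Dmitri, so the network disconnects. It is a bridge.

Yes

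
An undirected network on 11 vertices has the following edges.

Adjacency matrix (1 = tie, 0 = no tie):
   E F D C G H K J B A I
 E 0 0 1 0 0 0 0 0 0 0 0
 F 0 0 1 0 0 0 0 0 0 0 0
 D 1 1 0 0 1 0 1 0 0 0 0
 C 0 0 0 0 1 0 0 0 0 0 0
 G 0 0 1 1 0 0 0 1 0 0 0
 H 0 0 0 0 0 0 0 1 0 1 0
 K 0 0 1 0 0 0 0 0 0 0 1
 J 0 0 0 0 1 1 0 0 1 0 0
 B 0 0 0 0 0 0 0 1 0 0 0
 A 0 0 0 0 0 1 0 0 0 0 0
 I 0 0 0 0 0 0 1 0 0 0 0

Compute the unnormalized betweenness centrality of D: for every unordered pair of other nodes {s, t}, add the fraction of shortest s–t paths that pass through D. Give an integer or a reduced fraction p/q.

29

Pairs whose geodesics pass through D — E–F: 1; E–C: 1; E–G: 1; E–H: 1; E–K: 1; E–J: 1; E–B: 1; E–A: 1; E–I: 1; F–C: 1; F–G: 1; F–H: 1; F–K: 1; F–J: 1 … (+15 more pairs).
All other pairs contribute 0.
Summing the contributions gives betweenness(D) = 29.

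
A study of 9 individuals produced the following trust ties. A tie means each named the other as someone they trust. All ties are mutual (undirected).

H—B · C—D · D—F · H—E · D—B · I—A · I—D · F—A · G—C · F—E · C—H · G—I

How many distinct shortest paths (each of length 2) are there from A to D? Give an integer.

2

The shortest distance is 2. The length-2 paths are: A–I–D; A–F–D.
That gives 2 distinct shortest paths.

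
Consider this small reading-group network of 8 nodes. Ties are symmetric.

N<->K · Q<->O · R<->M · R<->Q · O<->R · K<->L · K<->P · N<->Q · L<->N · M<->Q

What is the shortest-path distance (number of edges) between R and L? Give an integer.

3

One shortest route is R – Q – N – L, which uses 3 edges, and at distance 2 from R we only reach {N}, which does not include L. So d(R,L) = 3.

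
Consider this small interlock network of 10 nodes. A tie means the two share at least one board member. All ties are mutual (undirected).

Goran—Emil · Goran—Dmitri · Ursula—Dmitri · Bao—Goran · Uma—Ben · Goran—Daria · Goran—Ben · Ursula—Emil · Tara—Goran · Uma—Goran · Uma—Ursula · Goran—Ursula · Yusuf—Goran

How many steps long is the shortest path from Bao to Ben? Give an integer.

One shortest route is Bao – Goran – Ben, which uses 2 edges, and Bao and Ben are not directly tied, so nothing shorter exists. So d(Bao,Ben) = 2.

2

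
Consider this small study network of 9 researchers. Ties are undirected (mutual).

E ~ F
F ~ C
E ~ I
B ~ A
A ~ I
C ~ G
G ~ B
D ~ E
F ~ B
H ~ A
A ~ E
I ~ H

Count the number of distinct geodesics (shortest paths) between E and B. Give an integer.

The shortest distance is 2. The length-2 paths are: E–A–B; E–F–B.
That gives 2 distinct shortest paths.

2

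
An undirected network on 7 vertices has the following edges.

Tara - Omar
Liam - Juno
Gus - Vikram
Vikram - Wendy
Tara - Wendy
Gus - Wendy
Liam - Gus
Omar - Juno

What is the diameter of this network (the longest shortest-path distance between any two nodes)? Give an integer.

Eccentricity of each node (its greatest distance to any other): Gus:3, Juno:3, Liam:3, Omar:3, Tara:3, Vikram:3, Wendy:3.
The maximum eccentricity is 3, realized for instance by the pair Juno–Wendy via Juno – Omar – Tara – Wendy. So the diameter is 3.

3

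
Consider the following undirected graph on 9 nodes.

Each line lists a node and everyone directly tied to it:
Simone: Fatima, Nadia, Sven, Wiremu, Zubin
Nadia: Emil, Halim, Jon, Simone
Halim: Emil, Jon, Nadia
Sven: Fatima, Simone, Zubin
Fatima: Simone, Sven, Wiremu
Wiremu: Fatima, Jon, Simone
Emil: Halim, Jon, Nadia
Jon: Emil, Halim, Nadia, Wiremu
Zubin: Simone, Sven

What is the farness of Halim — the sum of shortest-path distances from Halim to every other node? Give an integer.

Distances from Halim: Emil:1, Fatima:3, Jon:1, Nadia:1, Simone:2, Sven:3, Wiremu:2, Zubin:3.
Sum = 1 + 3 + 1 + 1 + 2 + 3 + 2 + 3 = 16.

16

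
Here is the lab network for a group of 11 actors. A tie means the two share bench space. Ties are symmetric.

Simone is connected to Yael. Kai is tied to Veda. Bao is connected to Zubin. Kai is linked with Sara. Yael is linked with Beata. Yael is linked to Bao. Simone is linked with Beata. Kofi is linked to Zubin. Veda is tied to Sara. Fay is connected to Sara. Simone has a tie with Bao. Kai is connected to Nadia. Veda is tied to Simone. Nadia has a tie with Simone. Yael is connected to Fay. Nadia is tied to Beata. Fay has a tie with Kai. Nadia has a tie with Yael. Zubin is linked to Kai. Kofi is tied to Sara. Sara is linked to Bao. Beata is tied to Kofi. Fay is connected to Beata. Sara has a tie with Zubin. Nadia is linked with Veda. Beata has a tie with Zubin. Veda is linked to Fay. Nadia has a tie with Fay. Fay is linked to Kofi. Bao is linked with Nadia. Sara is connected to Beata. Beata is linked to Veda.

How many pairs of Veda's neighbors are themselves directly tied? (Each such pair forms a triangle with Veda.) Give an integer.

Veda's neighbors: Beata, Fay, Kai, Nadia, Sara, and Simone.
Neighbor pairs that are themselves tied: Veda–Beata–Fay; Veda–Beata–Nadia; Veda–Beata–Sara; Veda–Beata–Simone; Veda–Fay–Kai; Veda–Fay–Nadia; Veda–Fay–Sara; Veda–Kai–Nadia; Veda–Kai–Sara; Veda–Nadia–Simone. Each forms one triangle with Veda, for 10 in total.

10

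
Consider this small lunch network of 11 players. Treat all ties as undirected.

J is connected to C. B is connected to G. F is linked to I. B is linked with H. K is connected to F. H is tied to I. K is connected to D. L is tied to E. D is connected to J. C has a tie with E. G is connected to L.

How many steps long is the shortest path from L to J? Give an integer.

3

One shortest route is L – E – C – J, which uses 3 edges, and at distance 2 from L we only reach {B, C}, which does not include J. So d(L,J) = 3.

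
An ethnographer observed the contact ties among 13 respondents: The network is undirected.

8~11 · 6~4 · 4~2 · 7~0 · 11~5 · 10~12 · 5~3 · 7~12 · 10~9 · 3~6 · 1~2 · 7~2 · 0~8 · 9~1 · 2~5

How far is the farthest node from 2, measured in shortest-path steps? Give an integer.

Distances from 2: 0:2, 1:1, 3:2, 4:1, 5:1, 6:2, 7:1, 8:3, 9:2, 10:3, 11:2, 12:2.
The largest is 3 (to 8 and 10), so the eccentricity of 2 is 3.

3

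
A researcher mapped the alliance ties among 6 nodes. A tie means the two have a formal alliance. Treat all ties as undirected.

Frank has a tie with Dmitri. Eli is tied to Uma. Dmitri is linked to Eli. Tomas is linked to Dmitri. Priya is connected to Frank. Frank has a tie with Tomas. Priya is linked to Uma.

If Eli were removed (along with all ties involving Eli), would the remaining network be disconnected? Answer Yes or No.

No

Even without Eli, every remaining node can still reach every other (the residual graph is connected), so Eli is not a cut vertex.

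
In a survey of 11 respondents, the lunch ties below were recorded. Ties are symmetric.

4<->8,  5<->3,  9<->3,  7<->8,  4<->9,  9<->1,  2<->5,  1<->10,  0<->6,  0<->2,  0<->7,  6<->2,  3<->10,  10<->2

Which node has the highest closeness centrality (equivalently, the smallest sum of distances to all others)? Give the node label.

Farness (sum of distances to all others) for each node — 0:22, 1:24, 2:20, 3:22, 4:25, 5:23, 6:25, 7:25, 8:26, 9:23, 10:21.
The smallest farness is 20, for 2, so 2 has the highest closeness.

2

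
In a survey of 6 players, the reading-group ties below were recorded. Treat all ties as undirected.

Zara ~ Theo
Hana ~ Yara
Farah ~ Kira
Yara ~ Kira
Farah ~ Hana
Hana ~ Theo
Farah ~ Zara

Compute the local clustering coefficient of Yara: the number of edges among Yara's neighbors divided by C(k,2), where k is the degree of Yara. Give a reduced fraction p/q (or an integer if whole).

Yara's neighbors: Hana and Kira (k = 2).
Possible neighbor pairs: C(2,2) = 1. Edges among them: none → e = 0.
Clustering(Yara) = 0/1.

0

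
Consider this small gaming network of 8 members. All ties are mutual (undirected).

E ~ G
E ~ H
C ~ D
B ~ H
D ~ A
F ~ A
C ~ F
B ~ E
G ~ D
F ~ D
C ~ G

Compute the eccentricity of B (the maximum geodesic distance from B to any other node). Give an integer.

4

Distances from B: A:4, C:3, D:3, E:1, F:4, G:2, H:1.
The largest is 4 (to A and F), so the eccentricity of B is 4.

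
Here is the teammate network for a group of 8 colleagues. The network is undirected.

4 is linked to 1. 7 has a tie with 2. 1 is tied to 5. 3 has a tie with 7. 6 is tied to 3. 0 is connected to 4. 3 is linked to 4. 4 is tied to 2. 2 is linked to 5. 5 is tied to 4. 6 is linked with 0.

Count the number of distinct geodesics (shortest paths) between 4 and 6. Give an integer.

The shortest distance is 2. The length-2 paths are: 4–3–6; 4–0–6.
That gives 2 distinct shortest paths.

2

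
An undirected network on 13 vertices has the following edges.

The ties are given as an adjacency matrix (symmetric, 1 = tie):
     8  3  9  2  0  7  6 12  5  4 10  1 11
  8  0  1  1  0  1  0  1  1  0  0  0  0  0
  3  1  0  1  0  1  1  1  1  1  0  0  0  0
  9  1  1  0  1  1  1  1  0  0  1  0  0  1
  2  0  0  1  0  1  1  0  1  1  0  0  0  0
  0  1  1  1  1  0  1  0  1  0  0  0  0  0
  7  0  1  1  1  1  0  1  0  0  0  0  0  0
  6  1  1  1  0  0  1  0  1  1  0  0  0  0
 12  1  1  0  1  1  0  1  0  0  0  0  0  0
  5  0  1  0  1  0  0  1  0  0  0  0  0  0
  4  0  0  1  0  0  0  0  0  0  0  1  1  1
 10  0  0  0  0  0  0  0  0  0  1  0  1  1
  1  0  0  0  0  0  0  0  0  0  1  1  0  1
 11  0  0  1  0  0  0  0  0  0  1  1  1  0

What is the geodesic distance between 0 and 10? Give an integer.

One shortest route is 0 – 9 – 4 – 10, which uses 3 edges, and at distance 2 from 0 we only reach {4, 5, 6, 11}, which does not include 10. So d(0,10) = 3.

3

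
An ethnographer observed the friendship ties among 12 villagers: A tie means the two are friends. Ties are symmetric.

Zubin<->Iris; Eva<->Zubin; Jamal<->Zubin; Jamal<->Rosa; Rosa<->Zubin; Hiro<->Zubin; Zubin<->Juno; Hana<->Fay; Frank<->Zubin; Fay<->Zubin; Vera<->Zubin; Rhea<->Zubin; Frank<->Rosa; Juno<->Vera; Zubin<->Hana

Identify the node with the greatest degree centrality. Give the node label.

Degrees — Eva:1, Fay:2, Frank:2, Hana:2, Hiro:1, Iris:1, Jamal:2, Juno:2, Rhea:1, Rosa:3, Vera:2, Zubin:11.
The maximum is 11, attained only by Zubin.

Zubin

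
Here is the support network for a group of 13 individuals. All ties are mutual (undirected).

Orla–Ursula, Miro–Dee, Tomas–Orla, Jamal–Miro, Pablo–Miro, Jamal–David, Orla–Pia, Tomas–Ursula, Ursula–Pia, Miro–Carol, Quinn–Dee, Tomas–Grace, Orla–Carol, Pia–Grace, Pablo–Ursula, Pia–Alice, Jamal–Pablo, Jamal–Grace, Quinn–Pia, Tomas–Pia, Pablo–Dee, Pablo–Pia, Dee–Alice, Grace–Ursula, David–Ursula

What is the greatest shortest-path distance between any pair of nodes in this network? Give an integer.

3

Eccentricity of each node (its greatest distance to any other): Alice:3, Carol:3, David:3, Dee:3, Grace:3, Jamal:3, Miro:3, Orla:3, Pablo:2, Pia:2, Quinn:3, Tomas:3, Ursula:2.
The maximum eccentricity is 3, realized for instance by the pair Dee–Tomas via Dee – Pablo – Ursula – Tomas. So the diameter is 3.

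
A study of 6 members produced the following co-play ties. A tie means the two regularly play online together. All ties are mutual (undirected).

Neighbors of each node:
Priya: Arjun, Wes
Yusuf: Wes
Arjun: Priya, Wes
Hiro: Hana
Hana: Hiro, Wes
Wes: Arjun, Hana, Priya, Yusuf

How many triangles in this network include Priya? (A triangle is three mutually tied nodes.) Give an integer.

1

Priya's neighbors: Arjun and Wes.
Neighbor pairs that are themselves tied: Priya–Arjun–Wes. Each forms one triangle with Priya, for 1 in total.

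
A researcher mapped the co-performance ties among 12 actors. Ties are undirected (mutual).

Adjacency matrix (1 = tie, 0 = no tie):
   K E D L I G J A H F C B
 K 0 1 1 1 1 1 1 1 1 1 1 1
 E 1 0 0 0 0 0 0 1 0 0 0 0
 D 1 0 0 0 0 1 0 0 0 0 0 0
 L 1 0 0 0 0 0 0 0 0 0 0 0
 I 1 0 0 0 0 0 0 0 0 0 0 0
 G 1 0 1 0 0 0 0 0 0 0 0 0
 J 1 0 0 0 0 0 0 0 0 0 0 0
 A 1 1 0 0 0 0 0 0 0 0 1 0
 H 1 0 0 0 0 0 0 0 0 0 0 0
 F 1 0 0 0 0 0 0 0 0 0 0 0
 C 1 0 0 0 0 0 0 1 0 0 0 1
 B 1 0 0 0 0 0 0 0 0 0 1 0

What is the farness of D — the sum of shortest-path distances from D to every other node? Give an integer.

20

Distances from D: A:2, B:2, C:2, E:2, F:2, G:1, H:2, I:2, J:2, K:1, L:2.
Sum = 2 + 2 + 2 + 2 + 2 + 1 + 2 + 2 + 2 + 1 + 2 = 20.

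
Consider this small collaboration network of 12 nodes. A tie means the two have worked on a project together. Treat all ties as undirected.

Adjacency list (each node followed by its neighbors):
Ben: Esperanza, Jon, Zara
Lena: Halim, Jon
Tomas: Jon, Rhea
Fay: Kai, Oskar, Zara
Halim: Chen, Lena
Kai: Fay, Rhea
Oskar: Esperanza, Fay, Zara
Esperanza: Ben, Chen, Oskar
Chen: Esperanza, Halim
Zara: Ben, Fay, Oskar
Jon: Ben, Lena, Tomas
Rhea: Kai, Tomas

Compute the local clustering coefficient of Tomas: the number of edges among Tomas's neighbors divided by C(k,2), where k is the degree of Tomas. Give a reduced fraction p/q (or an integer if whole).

0

Tomas's neighbors: Jon and Rhea (k = 2).
Possible neighbor pairs: C(2,2) = 1. Edges among them: none → e = 0.
Clustering(Tomas) = 0/1.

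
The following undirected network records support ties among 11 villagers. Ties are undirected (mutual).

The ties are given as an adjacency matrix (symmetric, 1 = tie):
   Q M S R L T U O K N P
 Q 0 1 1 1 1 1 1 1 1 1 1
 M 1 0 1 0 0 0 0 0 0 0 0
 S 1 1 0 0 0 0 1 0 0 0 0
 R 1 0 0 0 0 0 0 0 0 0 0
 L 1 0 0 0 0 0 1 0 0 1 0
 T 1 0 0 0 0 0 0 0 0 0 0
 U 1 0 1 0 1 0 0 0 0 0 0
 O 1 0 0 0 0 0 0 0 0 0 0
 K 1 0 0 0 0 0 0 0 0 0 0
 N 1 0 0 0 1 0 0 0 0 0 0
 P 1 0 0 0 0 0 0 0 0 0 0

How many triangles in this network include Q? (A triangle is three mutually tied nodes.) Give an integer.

Q's neighbors: K, L, M, N, O, P, R, S, T, and U.
Neighbor pairs that are themselves tied: Q–L–N; Q–L–U; Q–M–S; Q–S–U. Each forms one triangle with Q, for 4 in total.

4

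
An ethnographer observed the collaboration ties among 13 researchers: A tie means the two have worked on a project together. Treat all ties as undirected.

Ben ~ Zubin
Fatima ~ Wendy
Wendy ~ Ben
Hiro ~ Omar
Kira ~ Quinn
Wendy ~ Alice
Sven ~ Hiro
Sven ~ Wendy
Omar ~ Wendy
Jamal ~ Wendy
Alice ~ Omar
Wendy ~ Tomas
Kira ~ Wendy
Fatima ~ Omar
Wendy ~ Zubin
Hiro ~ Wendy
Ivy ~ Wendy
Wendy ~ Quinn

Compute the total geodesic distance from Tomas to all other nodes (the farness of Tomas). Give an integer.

Distances from Tomas: Alice:2, Ben:2, Fatima:2, Hiro:2, Ivy:2, Jamal:2, Kira:2, Omar:2, Quinn:2, Sven:2, Wendy:1, Zubin:2.
Sum = 2 + 2 + 2 + 2 + 2 + 2 + 2 + 2 + 2 + 2 + 1 + 2 = 23.

23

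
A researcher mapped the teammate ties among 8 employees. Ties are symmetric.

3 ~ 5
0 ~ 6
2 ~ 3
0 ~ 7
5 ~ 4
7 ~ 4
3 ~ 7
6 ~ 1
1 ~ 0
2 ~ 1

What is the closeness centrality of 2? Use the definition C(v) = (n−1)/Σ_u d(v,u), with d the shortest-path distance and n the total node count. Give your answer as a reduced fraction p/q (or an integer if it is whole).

7/13

Distances from 2: 0:2, 1:1, 3:1, 4:3, 5:2, 6:2, 7:2. Sum = 13.
n = 8, so closeness = 7/13.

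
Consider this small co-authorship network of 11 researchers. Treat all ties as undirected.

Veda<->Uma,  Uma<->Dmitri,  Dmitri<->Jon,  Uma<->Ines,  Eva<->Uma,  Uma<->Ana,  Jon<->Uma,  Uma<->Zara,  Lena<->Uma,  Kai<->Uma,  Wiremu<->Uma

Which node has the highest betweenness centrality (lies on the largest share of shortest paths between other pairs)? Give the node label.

Unnormalized betweenness of each node: Ana:0, Dmitri:0, Eva:0, Ines:0, Jon:0, Kai:0, Lena:0, Uma:44, Veda:0, Wiremu:0, Zara:0.
Uma has the largest value, 44, making it the main broker — the node through which the most shortest paths run.

Uma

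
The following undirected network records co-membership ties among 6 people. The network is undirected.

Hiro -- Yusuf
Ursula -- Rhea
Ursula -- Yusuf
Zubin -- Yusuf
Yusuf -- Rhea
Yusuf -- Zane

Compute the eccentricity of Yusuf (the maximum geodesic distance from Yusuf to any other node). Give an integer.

1

Distances from Yusuf: Hiro:1, Rhea:1, Ursula:1, Zane:1, Zubin:1.
The largest is 1 (to Zane, Hiro, Ursula, Rhea, and Zubin), so the eccentricity of Yusuf is 1.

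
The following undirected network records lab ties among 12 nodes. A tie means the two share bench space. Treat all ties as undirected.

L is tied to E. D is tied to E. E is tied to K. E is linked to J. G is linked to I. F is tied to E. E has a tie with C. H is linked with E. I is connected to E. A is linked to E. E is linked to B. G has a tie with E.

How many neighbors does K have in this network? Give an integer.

K is directly tied to E. That is 1 neighbor, so the degree of K is 1.

1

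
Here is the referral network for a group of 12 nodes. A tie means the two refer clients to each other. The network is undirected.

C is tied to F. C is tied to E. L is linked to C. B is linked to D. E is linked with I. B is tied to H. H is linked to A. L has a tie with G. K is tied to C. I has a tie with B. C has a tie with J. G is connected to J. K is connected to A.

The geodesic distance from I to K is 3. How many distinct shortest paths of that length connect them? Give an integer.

The shortest distance is 3, and the only length-3 path is I–E–C–K. So there is exactly 1 shortest path.

1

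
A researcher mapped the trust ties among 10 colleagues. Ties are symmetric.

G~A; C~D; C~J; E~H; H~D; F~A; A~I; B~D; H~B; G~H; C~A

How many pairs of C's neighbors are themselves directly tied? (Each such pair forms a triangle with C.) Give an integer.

C's neighbors are A, D, and J, but none of them are tied to each other, so no triangle contains C.

0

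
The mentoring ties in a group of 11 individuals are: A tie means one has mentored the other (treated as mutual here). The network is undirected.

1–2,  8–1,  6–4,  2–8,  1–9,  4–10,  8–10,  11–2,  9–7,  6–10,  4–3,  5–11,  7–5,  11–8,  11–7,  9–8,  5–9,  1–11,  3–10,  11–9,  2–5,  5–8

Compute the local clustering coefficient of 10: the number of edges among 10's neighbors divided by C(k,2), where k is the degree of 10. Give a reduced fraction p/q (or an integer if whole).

10's neighbors: 3, 4, 6, and 8 (k = 4).
Possible neighbor pairs: C(4,2) = 6. Edges among them: 3–4, 4–6 → e = 2.
Clustering(10) = 2/6 = 1/3.

1/3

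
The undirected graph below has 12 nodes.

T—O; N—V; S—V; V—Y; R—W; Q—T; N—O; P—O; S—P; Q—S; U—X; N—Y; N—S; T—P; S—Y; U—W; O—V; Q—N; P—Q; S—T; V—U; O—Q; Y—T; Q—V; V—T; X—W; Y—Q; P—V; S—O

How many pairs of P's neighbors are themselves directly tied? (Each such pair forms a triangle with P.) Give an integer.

P's neighbors: O, Q, S, T, and V.
Neighbor pairs that are themselves tied: P–O–Q; P–O–S; P–O–T; P–O–V; P–Q–S; P–Q–T; P–Q–V; P–S–T; P–S–V; P–T–V. Each forms one triangle with P, for 10 in total.

10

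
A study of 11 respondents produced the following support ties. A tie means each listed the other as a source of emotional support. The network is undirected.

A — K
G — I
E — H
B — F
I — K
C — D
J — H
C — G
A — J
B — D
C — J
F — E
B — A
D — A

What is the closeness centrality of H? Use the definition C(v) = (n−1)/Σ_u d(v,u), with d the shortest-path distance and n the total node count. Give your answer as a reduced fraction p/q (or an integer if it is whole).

Distances from H: A:2, B:3, C:2, D:3, E:1, F:2, G:3, I:4, J:1, K:3. Sum = 24.
n = 11, so closeness = 10/24 = 5/12.

5/12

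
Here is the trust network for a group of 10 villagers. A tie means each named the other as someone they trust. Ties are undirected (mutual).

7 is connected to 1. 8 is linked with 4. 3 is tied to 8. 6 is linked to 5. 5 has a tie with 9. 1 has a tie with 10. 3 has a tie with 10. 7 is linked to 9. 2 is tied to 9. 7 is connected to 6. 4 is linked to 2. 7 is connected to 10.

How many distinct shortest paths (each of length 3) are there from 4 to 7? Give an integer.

The shortest distance is 3, and the only length-3 path is 4–2–9–7. So there is exactly 1 shortest path.

1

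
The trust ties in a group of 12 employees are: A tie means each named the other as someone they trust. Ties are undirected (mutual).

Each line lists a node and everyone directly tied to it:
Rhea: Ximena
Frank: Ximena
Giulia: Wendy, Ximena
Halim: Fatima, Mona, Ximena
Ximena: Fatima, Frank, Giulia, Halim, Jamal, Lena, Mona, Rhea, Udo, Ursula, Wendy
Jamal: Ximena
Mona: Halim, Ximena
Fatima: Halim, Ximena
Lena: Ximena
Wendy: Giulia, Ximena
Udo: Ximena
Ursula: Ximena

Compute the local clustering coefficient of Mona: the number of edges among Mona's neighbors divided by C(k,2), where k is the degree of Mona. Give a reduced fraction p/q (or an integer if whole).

1

Mona's neighbors: Halim and Ximena (k = 2).
Possible neighbor pairs: C(2,2) = 1. Edges among them: Halim–Ximena → e = 1.
Clustering(Mona) = 1/1.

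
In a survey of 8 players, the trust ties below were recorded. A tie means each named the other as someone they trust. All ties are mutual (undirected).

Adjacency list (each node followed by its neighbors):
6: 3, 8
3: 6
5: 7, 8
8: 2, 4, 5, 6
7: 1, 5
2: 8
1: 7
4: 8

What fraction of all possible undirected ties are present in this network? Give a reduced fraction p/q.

1/4

There are 7 edges and 8 nodes, so the maximum possible is C(8,2) = 28.
Density = 7/28 = 1/4.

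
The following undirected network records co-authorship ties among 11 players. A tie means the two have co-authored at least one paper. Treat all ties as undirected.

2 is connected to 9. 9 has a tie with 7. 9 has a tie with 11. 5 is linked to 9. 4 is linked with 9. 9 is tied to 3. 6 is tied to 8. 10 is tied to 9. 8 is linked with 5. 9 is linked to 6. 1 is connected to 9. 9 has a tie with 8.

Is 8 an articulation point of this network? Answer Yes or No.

No

Even without 8, every remaining node can still reach every other (the residual graph is connected), so 8 is not a cut vertex.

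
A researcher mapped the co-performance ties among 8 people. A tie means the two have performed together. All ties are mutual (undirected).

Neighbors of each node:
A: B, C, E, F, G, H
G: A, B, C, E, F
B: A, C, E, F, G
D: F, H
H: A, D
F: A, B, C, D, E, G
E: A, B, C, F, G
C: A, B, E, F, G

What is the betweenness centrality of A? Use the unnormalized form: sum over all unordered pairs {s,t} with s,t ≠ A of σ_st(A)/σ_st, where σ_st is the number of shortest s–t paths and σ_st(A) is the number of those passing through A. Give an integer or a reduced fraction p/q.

Pairs whose geodesics pass through A — H–C: 1; H–G: 1; H–E: 1; H–B: 1; H–F: 1/2.
All other pairs contribute 0.
Summing the contributions gives betweenness(A) = 9/2.

9/2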